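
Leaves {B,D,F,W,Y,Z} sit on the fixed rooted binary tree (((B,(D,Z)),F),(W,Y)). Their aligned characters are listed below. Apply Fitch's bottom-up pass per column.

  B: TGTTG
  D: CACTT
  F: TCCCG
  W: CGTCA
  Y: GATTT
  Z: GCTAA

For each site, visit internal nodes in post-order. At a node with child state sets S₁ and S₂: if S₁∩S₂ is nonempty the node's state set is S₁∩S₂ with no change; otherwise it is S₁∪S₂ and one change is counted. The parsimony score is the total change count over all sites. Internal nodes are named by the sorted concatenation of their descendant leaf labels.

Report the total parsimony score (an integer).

17

[col 0] DZ: children D:{C}, Z:{G} ∪→ {C,G}; cost 1
[col 0] BDZ: children B:{T}, DZ:{C,G} ∪→ {C,G,T}; cost 1
[col 0] BDFZ: children BDZ:{C,G,T}, F:{T} ∩→ {T}; cost 0
[col 0] WY: children W:{C}, Y:{G} ∪→ {C,G}; cost 1
[col 0] BDFWYZ: children BDFZ:{T}, WY:{C,G} ∪→ {C,G,T}; cost 1
[col 1] DZ: children D:{A}, Z:{C} ∪→ {A,C}; cost 1
[col 1] BDZ: children B:{G}, DZ:{A,C} ∪→ {A,C,G}; cost 1
[col 1] BDFZ: children BDZ:{A,C,G}, F:{C} ∩→ {C}; cost 0
[col 1] WY: children W:{G}, Y:{A} ∪→ {A,G}; cost 1
[col 1] BDFWYZ: children BDFZ:{C}, WY:{A,G} ∪→ {A,C,G}; cost 1
[col 2] DZ: children D:{C}, Z:{T} ∪→ {C,T}; cost 1
[col 2] BDZ: children B:{T}, DZ:{C,T} ∩→ {T}; cost 0
[col 2] BDFZ: children BDZ:{T}, F:{C} ∪→ {C,T}; cost 1
[col 2] WY: children W:{T}, Y:{T} ∩→ {T}; cost 0
[col 2] BDFWYZ: children BDFZ:{C,T}, WY:{T} ∩→ {T}; cost 0
[col 3] DZ: children D:{T}, Z:{A} ∪→ {A,T}; cost 1
[col 3] BDZ: children B:{T}, DZ:{A,T} ∩→ {T}; cost 0
[col 3] BDFZ: children BDZ:{T}, F:{C} ∪→ {C,T}; cost 1
[col 3] WY: children W:{C}, Y:{T} ∪→ {C,T}; cost 1
[col 3] BDFWYZ: children BDFZ:{C,T}, WY:{C,T} ∩→ {C,T}; cost 0
[col 4] DZ: children D:{T}, Z:{A} ∪→ {A,T}; cost 1
[col 4] BDZ: children B:{G}, DZ:{A,T} ∪→ {A,G,T}; cost 1
[col 4] BDFZ: children BDZ:{A,G,T}, F:{G} ∩→ {G}; cost 0
[col 4] WY: children W:{A}, Y:{T} ∪→ {A,T}; cost 1
[col 4] BDFWYZ: children BDFZ:{G}, WY:{A,T} ∪→ {A,G,T}; cost 1
per-site changes: [4, 4, 2, 3, 4]; total = 17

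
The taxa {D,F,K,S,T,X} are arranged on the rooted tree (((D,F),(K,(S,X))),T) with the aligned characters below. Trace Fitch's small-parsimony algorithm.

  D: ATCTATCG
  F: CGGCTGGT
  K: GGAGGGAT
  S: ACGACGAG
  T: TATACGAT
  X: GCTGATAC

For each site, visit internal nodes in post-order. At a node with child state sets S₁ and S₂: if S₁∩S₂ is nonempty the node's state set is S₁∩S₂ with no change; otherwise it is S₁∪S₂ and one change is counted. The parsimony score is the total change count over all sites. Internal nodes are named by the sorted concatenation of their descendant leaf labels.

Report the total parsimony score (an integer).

26

DF@0: {A} ∪ {C} = {A,C} (union, +1)
SX@0: {A} ∪ {G} = {A,G} (union, +1)
KSX@0: {G} ∩ {A,G} = {G} (intersection, +0)
DFKSX@0: {A,C} ∪ {G} = {A,C,G} (union, +1)
DFKSTX@0: {A,C,G} ∪ {T} = {A,C,G,T} (union, +1)
DF@1: {T} ∪ {G} = {G,T} (union, +1)
SX@1: {C} ∩ {C} = {C} (intersection, +0)
KSX@1: {G} ∪ {C} = {C,G} (union, +1)
DFKSX@1: {G,T} ∩ {C,G} = {G} (intersection, +0)
DFKSTX@1: {G} ∪ {A} = {A,G} (union, +1)
DF@2: {C} ∪ {G} = {C,G} (union, +1)
SX@2: {G} ∪ {T} = {G,T} (union, +1)
KSX@2: {A} ∪ {G,T} = {A,G,T} (union, +1)
DFKSX@2: {C,G} ∩ {A,G,T} = {G} (intersection, +0)
DFKSTX@2: {G} ∪ {T} = {G,T} (union, +1)
DF@3: {T} ∪ {C} = {C,T} (union, +1)
SX@3: {A} ∪ {G} = {A,G} (union, +1)
KSX@3: {G} ∩ {A,G} = {G} (intersection, +0)
DFKSX@3: {C,T} ∪ {G} = {C,G,T} (union, +1)
DFKSTX@3: {C,G,T} ∪ {A} = {A,C,G,T} (union, +1)
DF@4: {A} ∪ {T} = {A,T} (union, +1)
SX@4: {C} ∪ {A} = {A,C} (union, +1)
KSX@4: {G} ∪ {A,C} = {A,C,G} (union, +1)
DFKSX@4: {A,T} ∩ {A,C,G} = {A} (intersection, +0)
DFKSTX@4: {A} ∪ {C} = {A,C} (union, +1)
DF@5: {T} ∪ {G} = {G,T} (union, +1)
SX@5: {G} ∪ {T} = {G,T} (union, +1)
KSX@5: {G} ∩ {G,T} = {G} (intersection, +0)
DFKSX@5: {G,T} ∩ {G} = {G} (intersection, +0)
DFKSTX@5: {G} ∩ {G} = {G} (intersection, +0)
DF@6: {C} ∪ {G} = {C,G} (union, +1)
SX@6: {A} ∩ {A} = {A} (intersection, +0)
KSX@6: {A} ∩ {A} = {A} (intersection, +0)
DFKSX@6: {C,G} ∪ {A} = {A,C,G} (union, +1)
DFKSTX@6: {A,C,G} ∩ {A} = {A} (intersection, +0)
DF@7: {G} ∪ {T} = {G,T} (union, +1)
SX@7: {G} ∪ {C} = {C,G} (union, +1)
KSX@7: {T} ∪ {C,G} = {C,G,T} (union, +1)
DFKSX@7: {G,T} ∩ {C,G,T} = {G,T} (intersection, +0)
DFKSTX@7: {G,T} ∩ {T} = {T} (intersection, +0)
per-site changes: [4, 3, 4, 4, 4, 2, 2, 3]; total = 26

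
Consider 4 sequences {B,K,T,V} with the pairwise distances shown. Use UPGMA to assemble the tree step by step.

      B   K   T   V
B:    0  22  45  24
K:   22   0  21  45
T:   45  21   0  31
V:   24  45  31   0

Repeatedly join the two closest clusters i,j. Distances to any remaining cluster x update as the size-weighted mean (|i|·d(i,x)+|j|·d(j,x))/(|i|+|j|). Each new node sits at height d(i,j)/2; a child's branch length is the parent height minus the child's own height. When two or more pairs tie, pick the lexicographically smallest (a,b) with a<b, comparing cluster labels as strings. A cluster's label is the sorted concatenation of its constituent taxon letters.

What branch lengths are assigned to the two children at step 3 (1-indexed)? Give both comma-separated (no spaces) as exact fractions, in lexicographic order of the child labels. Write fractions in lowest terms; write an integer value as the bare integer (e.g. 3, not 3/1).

47/8,59/8

step 1: merge (K,T) at d=21; branch lengths K→21/2, T→21/2; new cluster KT
  updated: d(B,KT)=67/2, d(KT,V)=38
step 2: merge (B,V) at d=24; branch lengths B→12, V→12; new cluster BV
  updated: d(BV,KT)=143/4
step 3: merge (BV,KT) at d=143/4; branch lengths BV→47/8, KT→59/8; new cluster BKTV
final tree: ((B:12,V:12):47/8,(K:21/2,T:21/2):59/8)
total length: 233/4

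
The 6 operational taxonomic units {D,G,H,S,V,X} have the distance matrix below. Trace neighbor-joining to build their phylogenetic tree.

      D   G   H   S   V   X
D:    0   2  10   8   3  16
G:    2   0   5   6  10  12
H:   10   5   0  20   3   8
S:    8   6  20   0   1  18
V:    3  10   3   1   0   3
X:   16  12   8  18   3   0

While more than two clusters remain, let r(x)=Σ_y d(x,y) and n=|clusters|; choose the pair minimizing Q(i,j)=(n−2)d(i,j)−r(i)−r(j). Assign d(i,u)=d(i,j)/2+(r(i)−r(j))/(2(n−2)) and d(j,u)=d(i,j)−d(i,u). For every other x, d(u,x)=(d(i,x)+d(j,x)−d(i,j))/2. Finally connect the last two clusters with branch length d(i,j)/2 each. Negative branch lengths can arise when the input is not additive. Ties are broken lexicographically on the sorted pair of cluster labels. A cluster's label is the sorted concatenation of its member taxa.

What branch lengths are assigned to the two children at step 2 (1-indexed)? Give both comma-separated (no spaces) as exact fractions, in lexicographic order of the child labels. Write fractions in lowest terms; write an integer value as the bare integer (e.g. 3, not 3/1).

23/12,-35/12

1. join H+X (d=8, Q=-71) ⇒ HX; edges |H|=21/8, |X|=43/8
  updated: d(D,HX)=9, d(G,HX)=9/2, d(HX,S)=15, d(HX,V)=-1
2. join HX+V (d=-1, Q=-87/2) ⇒ HVX; edges |HX|=23/12, |V|=-35/12
  updated: d(D,HVX)=13/2, d(G,HVX)=31/4, d(HVX,S)=17/2
3. join D+G (d=2, Q=-113/4) ⇒ DG; edges |D|=19/16, |G|=13/16
  updated: d(DG,HVX)=49/8, d(DG,S)=6
4. join DG+HVX (d=49/8, Q=-165/8) ⇒ DGHVX; edges |DG|=29/16, |HVX|=69/16
  updated: d(DGHVX,S)=67/16
5. join DGHVX+S (d=67/16) ⇒ DGHSVX; edges |DGHVX|=67/32, |S|=67/32
final tree: (((D:19/16,G:13/16):29/16,((H:21/8,X:43/8):23/12,V:-35/12):69/16):67/32,S:67/32)
total length: 309/16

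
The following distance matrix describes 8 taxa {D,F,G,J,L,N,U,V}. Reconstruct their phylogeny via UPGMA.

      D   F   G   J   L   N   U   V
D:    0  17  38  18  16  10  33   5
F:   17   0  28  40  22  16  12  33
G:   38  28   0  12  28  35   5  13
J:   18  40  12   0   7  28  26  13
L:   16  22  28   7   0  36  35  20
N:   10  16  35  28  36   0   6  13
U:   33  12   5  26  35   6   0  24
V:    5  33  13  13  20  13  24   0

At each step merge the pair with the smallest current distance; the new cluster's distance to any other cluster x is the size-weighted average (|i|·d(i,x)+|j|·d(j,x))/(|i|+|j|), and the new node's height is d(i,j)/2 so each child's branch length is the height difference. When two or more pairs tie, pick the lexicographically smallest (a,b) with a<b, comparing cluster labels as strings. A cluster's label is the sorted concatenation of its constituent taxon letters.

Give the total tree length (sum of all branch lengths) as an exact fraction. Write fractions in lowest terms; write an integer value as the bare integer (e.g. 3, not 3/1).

1811/30

1. join D+V (d=5) ⇒ DV; edges |D|=5/2, |V|=5/2
  updated: d(DV,F)=25, d(DV,G)=51/2, d(DV,J)=31/2, d(DV,L)=18, d(DV,N)=23/2, d(DV,U)=57/2
2. join G+U (d=5) ⇒ GU; edges |G|=5/2, |U|=5/2
  updated: d(DV,GU)=27, d(F,GU)=20, d(GU,J)=19, d(GU,L)=63/2, d(GU,N)=41/2
3. join J+L (d=7) ⇒ JL; edges |J|=7/2, |L|=7/2
  updated: d(DV,JL)=67/4, d(F,JL)=31, d(GU,JL)=101/4, d(JL,N)=32
4. join DV+N (d=23/2) ⇒ DNV; edges |DV|=13/4, |N|=23/4
  updated: d(DNV,F)=22, d(DNV,GU)=149/6, d(DNV,JL)=131/6
5. join F+GU (d=20) ⇒ FGU; edges |F|=10, |GU|=15/2
  updated: d(DNV,FGU)=215/9, d(FGU,JL)=163/6
6. join DNV+JL (d=131/6) ⇒ DJLNV; edges |DNV|=31/6, |JL|=89/12
  updated: d(DJLNV,FGU)=126/5
7. join DJLNV+FGU (d=126/5) ⇒ DFGJLNUV; edges |DJLNV|=101/60, |FGU|=13/5
final tree: ((((D:5/2,V:5/2):13/4,N:23/4):31/6,(J:7/2,L:7/2):89/12):101/60,(F:10,(G:5/2,U:5/2):15/2):13/5)
total length: 1811/30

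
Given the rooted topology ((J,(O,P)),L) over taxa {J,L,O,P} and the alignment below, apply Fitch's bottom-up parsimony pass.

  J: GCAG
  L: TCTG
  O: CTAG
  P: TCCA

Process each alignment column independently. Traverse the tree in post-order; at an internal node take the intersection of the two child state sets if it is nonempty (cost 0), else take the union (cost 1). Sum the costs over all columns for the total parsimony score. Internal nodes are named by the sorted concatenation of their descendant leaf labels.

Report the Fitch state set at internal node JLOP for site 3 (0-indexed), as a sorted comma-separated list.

[col 0] OP: children O:{C}, P:{T} ∪→ {C,T}; cost 1
[col 0] JOP: children J:{G}, OP:{C,T} ∪→ {C,G,T}; cost 1
[col 0] JLOP: children JOP:{C,G,T}, L:{T} ∩→ {T}; cost 0
[col 1] OP: children O:{T}, P:{C} ∪→ {C,T}; cost 1
[col 1] JOP: children J:{C}, OP:{C,T} ∩→ {C}; cost 0
[col 1] JLOP: children JOP:{C}, L:{C} ∩→ {C}; cost 0
[col 2] OP: children O:{A}, P:{C} ∪→ {A,C}; cost 1
[col 2] JOP: children J:{A}, OP:{A,C} ∩→ {A}; cost 0
[col 2] JLOP: children JOP:{A}, L:{T} ∪→ {A,T}; cost 1
[col 3] OP: children O:{G}, P:{A} ∪→ {A,G}; cost 1
[col 3] JOP: children J:{G}, OP:{A,G} ∩→ {G}; cost 0
[col 3] JLOP: children JOP:{G}, L:{G} ∩→ {G}; cost 0
per-site changes: [2, 1, 2, 1]; total = 6

G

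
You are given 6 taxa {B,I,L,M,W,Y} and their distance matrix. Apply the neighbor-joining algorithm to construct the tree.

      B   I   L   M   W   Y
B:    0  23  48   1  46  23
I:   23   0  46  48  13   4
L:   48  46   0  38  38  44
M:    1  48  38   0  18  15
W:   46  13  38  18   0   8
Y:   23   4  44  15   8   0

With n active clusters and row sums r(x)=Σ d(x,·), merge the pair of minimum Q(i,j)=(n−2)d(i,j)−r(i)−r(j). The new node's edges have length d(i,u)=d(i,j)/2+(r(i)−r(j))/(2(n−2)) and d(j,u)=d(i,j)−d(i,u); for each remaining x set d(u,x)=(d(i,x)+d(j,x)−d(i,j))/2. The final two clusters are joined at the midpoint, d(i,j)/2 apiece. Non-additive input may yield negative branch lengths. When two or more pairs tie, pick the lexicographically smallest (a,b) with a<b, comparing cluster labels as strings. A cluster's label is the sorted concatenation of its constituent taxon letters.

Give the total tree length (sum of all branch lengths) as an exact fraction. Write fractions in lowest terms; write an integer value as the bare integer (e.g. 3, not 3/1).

1037/16

1. join B+M (d=1, Q=-257) ⇒ BM; edges |B|=25/8, |M|=-17/8
  updated: d(BM,I)=35, d(BM,L)=85/2, d(BM,W)=63/2, d(BM,Y)=37/2
2. join BM+L (d=85/2, Q=-341/2) ⇒ BLM; edges |BM|=169/12, |L|=341/12
  updated: d(BLM,I)=77/4, d(BLM,W)=27/2, d(BLM,Y)=10
3. join BLM+W (d=27/2, Q=-201/4) ⇒ BLMW; edges |BLM|=141/16, |W|=75/16
  updated: d(BLMW,I)=75/8, d(BLMW,Y)=9/4
4. join BLMW+I (d=75/8, Q=-125/8) ⇒ BILMW; edges |BLMW|=61/16, |I|=89/16
  updated: d(BILMW,Y)=-25/16
5. join BILMW+Y (d=-25/16) ⇒ BILMWY; edges |BILMW|=-25/32, |Y|=-25/32
final tree: (((((B:25/8,M:-17/8):169/12,L:341/12):141/16,W:75/16):61/16,I:89/16):-25/32,Y:-25/32)
total length: 1037/16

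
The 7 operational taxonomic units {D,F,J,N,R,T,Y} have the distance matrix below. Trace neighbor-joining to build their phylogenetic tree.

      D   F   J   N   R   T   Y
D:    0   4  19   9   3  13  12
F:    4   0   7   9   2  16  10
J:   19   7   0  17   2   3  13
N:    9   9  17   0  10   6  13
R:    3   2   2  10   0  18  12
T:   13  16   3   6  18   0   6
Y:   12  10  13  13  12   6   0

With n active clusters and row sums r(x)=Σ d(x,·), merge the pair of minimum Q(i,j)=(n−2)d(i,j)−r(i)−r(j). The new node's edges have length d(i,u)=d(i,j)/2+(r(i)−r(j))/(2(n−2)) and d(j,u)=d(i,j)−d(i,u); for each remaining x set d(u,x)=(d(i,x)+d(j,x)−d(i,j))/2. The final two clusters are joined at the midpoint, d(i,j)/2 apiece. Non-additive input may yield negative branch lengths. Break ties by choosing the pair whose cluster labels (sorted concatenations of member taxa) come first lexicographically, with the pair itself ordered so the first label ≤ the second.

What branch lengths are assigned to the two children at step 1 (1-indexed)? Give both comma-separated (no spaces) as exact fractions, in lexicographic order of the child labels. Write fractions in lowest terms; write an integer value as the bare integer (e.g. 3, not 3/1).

iteration 1: select J,T (d=3, Q=-108); attach at lengths (7/5, 8/5); label the merged cluster JT
  updated: d(D,JT)=29/2, d(F,JT)=10, d(JT,N)=10, d(JT,R)=17/2, d(JT,Y)=8
iteration 2: select JT,Y (d=8, Q=-74); attach at lengths (7/2, 9/2); label the merged cluster JTY
  updated: d(D,JTY)=37/4, d(F,JTY)=6, d(JTY,N)=15/2, d(JTY,R)=25/4
iteration 3: select JTY,N (d=15/2, Q=-42); attach at lengths (8/3, 29/6); label the merged cluster JNTY
  updated: d(D,JNTY)=43/8, d(F,JNTY)=15/4, d(JNTY,R)=35/8
iteration 4: select D,R (d=3, Q=-63/4); attach at lengths (9/4, 3/4); label the merged cluster DR
  updated: d(DR,F)=3/2, d(DR,JNTY)=27/8
iteration 5: select DR,F (d=3/2, Q=-69/8); attach at lengths (9/16, 15/16); label the merged cluster DFR
  updated: d(DFR,JNTY)=45/16
iteration 6: select DFR,JNTY (d=45/16); attach at lengths (45/32, 45/32); label the merged cluster DFJNRTY
final tree: (((D:9/4,R:3/4):9/16,F:15/16):45/32,(((J:7/5,T:8/5):7/2,Y:9/2):8/3,N:29/6):45/32)
total length: 413/16

7/5,8/5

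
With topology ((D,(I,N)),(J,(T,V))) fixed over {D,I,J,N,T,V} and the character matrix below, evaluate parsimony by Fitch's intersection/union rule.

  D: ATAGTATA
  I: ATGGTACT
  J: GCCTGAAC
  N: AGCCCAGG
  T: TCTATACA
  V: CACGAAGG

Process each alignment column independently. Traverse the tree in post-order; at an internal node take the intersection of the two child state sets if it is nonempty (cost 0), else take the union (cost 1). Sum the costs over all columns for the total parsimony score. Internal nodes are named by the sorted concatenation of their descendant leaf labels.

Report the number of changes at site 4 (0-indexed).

IN@0: {A} ∩ {A} = {A} (intersection, +0)
DIN@0: {A} ∩ {A} = {A} (intersection, +0)
TV@0: {T} ∪ {C} = {C,T} (union, +1)
JTV@0: {G} ∪ {C,T} = {C,G,T} (union, +1)
DIJNTV@0: {A} ∪ {C,G,T} = {A,C,G,T} (union, +1)
IN@1: {T} ∪ {G} = {G,T} (union, +1)
DIN@1: {T} ∩ {G,T} = {T} (intersection, +0)
TV@1: {C} ∪ {A} = {A,C} (union, +1)
JTV@1: {C} ∩ {A,C} = {C} (intersection, +0)
DIJNTV@1: {T} ∪ {C} = {C,T} (union, +1)
IN@2: {G} ∪ {C} = {C,G} (union, +1)
DIN@2: {A} ∪ {C,G} = {A,C,G} (union, +1)
TV@2: {T} ∪ {C} = {C,T} (union, +1)
JTV@2: {C} ∩ {C,T} = {C} (intersection, +0)
DIJNTV@2: {A,C,G} ∩ {C} = {C} (intersection, +0)
IN@3: {G} ∪ {C} = {C,G} (union, +1)
DIN@3: {G} ∩ {C,G} = {G} (intersection, +0)
TV@3: {A} ∪ {G} = {A,G} (union, +1)
JTV@3: {T} ∪ {A,G} = {A,G,T} (union, +1)
DIJNTV@3: {G} ∩ {A,G,T} = {G} (intersection, +0)
IN@4: {T} ∪ {C} = {C,T} (union, +1)
DIN@4: {T} ∩ {C,T} = {T} (intersection, +0)
TV@4: {T} ∪ {A} = {A,T} (union, +1)
JTV@4: {G} ∪ {A,T} = {A,G,T} (union, +1)
DIJNTV@4: {T} ∩ {A,G,T} = {T} (intersection, +0)
IN@5: {A} ∩ {A} = {A} (intersection, +0)
DIN@5: {A} ∩ {A} = {A} (intersection, +0)
TV@5: {A} ∩ {A} = {A} (intersection, +0)
JTV@5: {A} ∩ {A} = {A} (intersection, +0)
DIJNTV@5: {A} ∩ {A} = {A} (intersection, +0)
IN@6: {C} ∪ {G} = {C,G} (union, +1)
DIN@6: {T} ∪ {C,G} = {C,G,T} (union, +1)
TV@6: {C} ∪ {G} = {C,G} (union, +1)
JTV@6: {A} ∪ {C,G} = {A,C,G} (union, +1)
DIJNTV@6: {C,G,T} ∩ {A,C,G} = {C,G} (intersection, +0)
IN@7: {T} ∪ {G} = {G,T} (union, +1)
DIN@7: {A} ∪ {G,T} = {A,G,T} (union, +1)
TV@7: {A} ∪ {G} = {A,G} (union, +1)
JTV@7: {C} ∪ {A,G} = {A,C,G} (union, +1)
DIJNTV@7: {A,G,T} ∩ {A,C,G} = {A,G} (intersection, +0)
per-site changes: [3, 3, 3, 3, 3, 0, 4, 4]; total = 23

3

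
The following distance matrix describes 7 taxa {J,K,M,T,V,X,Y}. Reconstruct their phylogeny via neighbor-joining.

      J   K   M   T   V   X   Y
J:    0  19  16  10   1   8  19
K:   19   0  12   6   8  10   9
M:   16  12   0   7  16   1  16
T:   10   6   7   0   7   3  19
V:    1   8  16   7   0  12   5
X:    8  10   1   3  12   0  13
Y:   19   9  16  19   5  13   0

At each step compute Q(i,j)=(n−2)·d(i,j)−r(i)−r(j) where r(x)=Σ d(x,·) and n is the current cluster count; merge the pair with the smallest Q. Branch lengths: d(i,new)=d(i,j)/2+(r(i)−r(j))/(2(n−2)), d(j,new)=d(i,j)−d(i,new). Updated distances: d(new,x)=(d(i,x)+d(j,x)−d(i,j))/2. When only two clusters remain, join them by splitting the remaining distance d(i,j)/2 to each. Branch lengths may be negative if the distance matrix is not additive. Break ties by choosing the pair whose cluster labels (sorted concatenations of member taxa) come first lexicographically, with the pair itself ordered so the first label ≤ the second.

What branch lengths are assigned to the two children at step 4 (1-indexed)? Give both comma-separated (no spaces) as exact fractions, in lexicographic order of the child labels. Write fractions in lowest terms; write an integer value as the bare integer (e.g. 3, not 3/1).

iteration 1: select J,V (d=1, Q=-117); attach at lengths (29/10, -19/10); label the merged cluster JV
  updated: d(JV,K)=13, d(JV,M)=31/2, d(JV,T)=8, d(JV,X)=19/2, d(JV,Y)=23/2
iteration 2: select M,X (d=1, Q=-84); attach at lengths (19/8, -11/8); label the merged cluster MX
  updated: d(JV,MX)=12, d(K,MX)=21/2, d(MX,T)=9/2, d(MX,Y)=14
iteration 3: select K,Y (d=9, Q=-65); attach at lengths (2, 7); label the merged cluster KY
  updated: d(JV,KY)=31/4, d(KY,MX)=31/4, d(KY,T)=8
iteration 4: select JV,KY (d=31/4, Q=-143/4); attach at lengths (79/16, 45/16); label the merged cluster JKVY
  updated: d(JKVY,MX)=6, d(JKVY,T)=33/8
iteration 5: select JKVY,MX (d=6, Q=-117/8); attach at lengths (45/16, 51/16); label the merged cluster JKMVXY
  updated: d(JKMVXY,T)=21/16
iteration 6: select JKMVXY,T (d=21/16); attach at lengths (21/32, 21/32); label the merged cluster JKMTVXY
final tree: ((((J:29/10,V:-19/10):79/16,(K:2,Y:7):45/16):45/16,(M:19/8,X:-11/8):51/16):21/32,T:21/32)
total length: 417/16

79/16,45/16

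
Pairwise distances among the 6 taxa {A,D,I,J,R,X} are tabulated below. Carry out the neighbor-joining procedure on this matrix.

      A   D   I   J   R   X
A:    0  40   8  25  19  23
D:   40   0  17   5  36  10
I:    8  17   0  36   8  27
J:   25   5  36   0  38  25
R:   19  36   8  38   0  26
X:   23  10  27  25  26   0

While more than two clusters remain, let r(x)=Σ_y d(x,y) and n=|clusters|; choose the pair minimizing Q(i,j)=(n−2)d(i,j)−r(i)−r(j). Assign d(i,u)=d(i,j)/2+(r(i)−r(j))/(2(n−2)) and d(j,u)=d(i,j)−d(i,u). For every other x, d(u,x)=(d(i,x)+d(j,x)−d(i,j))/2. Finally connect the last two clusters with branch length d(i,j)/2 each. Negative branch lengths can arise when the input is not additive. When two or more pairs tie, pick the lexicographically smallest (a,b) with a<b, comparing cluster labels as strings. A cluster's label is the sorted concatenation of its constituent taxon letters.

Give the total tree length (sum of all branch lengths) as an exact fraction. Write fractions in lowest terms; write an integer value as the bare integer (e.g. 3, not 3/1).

807/16

iteration 1: select D,J (d=5, Q=-217); attach at lengths (-1/8, 41/8); label the merged cluster DJ
  updated: d(A,DJ)=30, d(DJ,I)=24, d(DJ,R)=69/2, d(DJ,X)=15
iteration 2: select DJ,X (d=15, Q=-299/2); attach at lengths (115/12, 65/12); label the merged cluster DJX
  updated: d(A,DJX)=19, d(DJX,I)=18, d(DJX,R)=91/4
iteration 3: select A,DJX (d=19, Q=-271/4); attach at lengths (97/16, 207/16); label the merged cluster ADJX
  updated: d(ADJX,I)=7/2, d(ADJX,R)=91/8
iteration 4: select ADJX,I (d=7/2, Q=-183/8); attach at lengths (55/16, 1/16); label the merged cluster ADIJX
  updated: d(ADIJX,R)=127/16
iteration 5: select ADIJX,R (d=127/16); attach at lengths (127/32, 127/32); label the merged cluster ADIJRX
final tree: (((A:97/16,((D:-1/8,J:41/8):115/12,X:65/12):207/16):55/16,I:1/16):127/32,R:127/32)
total length: 807/16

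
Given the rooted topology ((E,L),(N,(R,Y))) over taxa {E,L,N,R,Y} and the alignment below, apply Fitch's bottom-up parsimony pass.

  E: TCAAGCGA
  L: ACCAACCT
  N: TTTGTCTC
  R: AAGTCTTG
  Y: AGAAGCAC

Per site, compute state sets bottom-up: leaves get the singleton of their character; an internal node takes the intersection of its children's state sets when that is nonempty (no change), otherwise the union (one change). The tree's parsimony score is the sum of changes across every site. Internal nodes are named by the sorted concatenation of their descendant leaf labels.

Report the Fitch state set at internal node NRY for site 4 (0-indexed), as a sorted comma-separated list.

EL@0: {T} ∪ {A} = {A,T} (union, +1)
RY@0: {A} ∩ {A} = {A} (intersection, +0)
NRY@0: {T} ∪ {A} = {A,T} (union, +1)
ELNRY@0: {A,T} ∩ {A,T} = {A,T} (intersection, +0)
EL@1: {C} ∩ {C} = {C} (intersection, +0)
RY@1: {A} ∪ {G} = {A,G} (union, +1)
NRY@1: {T} ∪ {A,G} = {A,G,T} (union, +1)
ELNRY@1: {C} ∪ {A,G,T} = {A,C,G,T} (union, +1)
EL@2: {A} ∪ {C} = {A,C} (union, +1)
RY@2: {G} ∪ {A} = {A,G} (union, +1)
NRY@2: {T} ∪ {A,G} = {A,G,T} (union, +1)
ELNRY@2: {A,C} ∩ {A,G,T} = {A} (intersection, +0)
EL@3: {A} ∩ {A} = {A} (intersection, +0)
RY@3: {T} ∪ {A} = {A,T} (union, +1)
NRY@3: {G} ∪ {A,T} = {A,G,T} (union, +1)
ELNRY@3: {A} ∩ {A,G,T} = {A} (intersection, +0)
EL@4: {G} ∪ {A} = {A,G} (union, +1)
RY@4: {C} ∪ {G} = {C,G} (union, +1)
NRY@4: {T} ∪ {C,G} = {C,G,T} (union, +1)
ELNRY@4: {A,G} ∩ {C,G,T} = {G} (intersection, +0)
EL@5: {C} ∩ {C} = {C} (intersection, +0)
RY@5: {T} ∪ {C} = {C,T} (union, +1)
NRY@5: {C} ∩ {C,T} = {C} (intersection, +0)
ELNRY@5: {C} ∩ {C} = {C} (intersection, +0)
EL@6: {G} ∪ {C} = {C,G} (union, +1)
RY@6: {T} ∪ {A} = {A,T} (union, +1)
NRY@6: {T} ∩ {A,T} = {T} (intersection, +0)
ELNRY@6: {C,G} ∪ {T} = {C,G,T} (union, +1)
EL@7: {A} ∪ {T} = {A,T} (union, +1)
RY@7: {G} ∪ {C} = {C,G} (union, +1)
NRY@7: {C} ∩ {C,G} = {C} (intersection, +0)
ELNRY@7: {A,T} ∪ {C} = {A,C,T} (union, +1)
per-site changes: [2, 3, 3, 2, 3, 1, 3, 3]; total = 20

C,G,T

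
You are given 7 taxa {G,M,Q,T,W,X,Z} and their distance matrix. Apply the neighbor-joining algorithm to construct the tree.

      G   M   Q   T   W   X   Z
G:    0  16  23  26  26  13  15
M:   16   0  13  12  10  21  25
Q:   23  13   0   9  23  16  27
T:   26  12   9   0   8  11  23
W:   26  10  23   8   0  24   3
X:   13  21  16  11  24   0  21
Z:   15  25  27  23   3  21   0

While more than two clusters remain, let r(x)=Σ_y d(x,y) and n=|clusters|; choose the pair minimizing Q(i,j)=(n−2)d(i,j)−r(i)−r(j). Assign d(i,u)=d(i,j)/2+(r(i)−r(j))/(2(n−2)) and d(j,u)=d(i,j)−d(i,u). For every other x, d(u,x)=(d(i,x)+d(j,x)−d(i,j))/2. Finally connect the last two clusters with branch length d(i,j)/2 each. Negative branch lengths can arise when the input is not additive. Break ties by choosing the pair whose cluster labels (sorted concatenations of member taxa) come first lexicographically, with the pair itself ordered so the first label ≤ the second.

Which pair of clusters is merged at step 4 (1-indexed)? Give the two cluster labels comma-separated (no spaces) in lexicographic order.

GX,WZ

step 1: merge (W,Z) at d=3, Q=-193; branch lengths W→-1/2, Z→7/2; new cluster WZ
  updated: d(G,WZ)=19, d(M,WZ)=16, d(Q,WZ)=47/2, d(T,WZ)=14, d(WZ,X)=21
step 2: merge (G,X) at d=13, Q=-127; branch lengths G→67/8, X→37/8; new cluster GX
  updated: d(GX,M)=12, d(GX,Q)=13, d(GX,T)=12, d(GX,WZ)=27/2
step 3: merge (Q,T) at d=9, Q=-157/2; branch lengths Q→77/12, T→31/12; new cluster QT
  updated: d(GX,QT)=8, d(M,QT)=8, d(QT,WZ)=57/4
step 4: merge (GX,WZ) at d=27/2, Q=-201/4; branch lengths GX→67/16, WZ→149/16; new cluster GWXZ
  updated: d(GWXZ,M)=29/4, d(GWXZ,QT)=35/8
step 5: merge (GWXZ,M) at d=29/4, Q=-157/8; branch lengths GWXZ→29/16, M→87/16; new cluster GMWXZ
  updated: d(GMWXZ,QT)=41/16
step 6: merge (GMWXZ,QT) at d=41/16; branch lengths GMWXZ→41/32, QT→41/32; new cluster GMQTWXZ
final tree: ((((G:67/8,X:37/8):67/16,(W:-1/2,Z:7/2):149/16):29/16,M:87/16):41/32,(Q:77/12,T:31/12):41/32)
total length: 773/16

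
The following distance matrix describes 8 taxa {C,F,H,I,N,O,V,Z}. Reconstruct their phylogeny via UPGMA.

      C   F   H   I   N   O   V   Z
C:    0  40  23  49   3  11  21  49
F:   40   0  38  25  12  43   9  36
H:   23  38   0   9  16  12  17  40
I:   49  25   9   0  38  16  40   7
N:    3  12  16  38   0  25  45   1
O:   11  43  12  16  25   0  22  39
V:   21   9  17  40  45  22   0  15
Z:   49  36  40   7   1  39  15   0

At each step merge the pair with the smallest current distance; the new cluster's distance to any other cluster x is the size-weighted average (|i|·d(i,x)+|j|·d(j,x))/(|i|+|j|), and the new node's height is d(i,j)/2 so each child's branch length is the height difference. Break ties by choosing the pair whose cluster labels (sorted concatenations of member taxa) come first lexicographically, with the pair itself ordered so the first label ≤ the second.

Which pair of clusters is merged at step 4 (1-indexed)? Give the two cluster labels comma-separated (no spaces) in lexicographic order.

step 1: merge (N,Z) at d=1; branch lengths N→1/2, Z→1/2; new cluster NZ
  updated: d(C,NZ)=26, d(F,NZ)=24, d(H,NZ)=28, d(I,NZ)=45/2, d(NZ,O)=32, d(NZ,V)=30
step 2: merge (F,V) at d=9; branch lengths F→9/2, V→9/2; new cluster FV
  updated: d(C,FV)=61/2, d(FV,H)=55/2, d(FV,I)=65/2, d(FV,NZ)=27, d(FV,O)=65/2
step 3: merge (H,I) at d=9; branch lengths H→9/2, I→9/2; new cluster HI
  updated: d(C,HI)=36, d(FV,HI)=30, d(HI,NZ)=101/4, d(HI,O)=14
step 4: merge (C,O) at d=11; branch lengths C→11/2, O→11/2; new cluster CO
  updated: d(CO,FV)=63/2, d(CO,HI)=25, d(CO,NZ)=29
step 5: merge (CO,HI) at d=25; branch lengths CO→7, HI→8; new cluster CHIO
  updated: d(CHIO,FV)=123/4, d(CHIO,NZ)=217/8
step 6: merge (FV,NZ) at d=27; branch lengths FV→9, NZ→13; new cluster FNVZ
  updated: d(CHIO,FNVZ)=463/16
step 7: merge (CHIO,FNVZ) at d=463/16; branch lengths CHIO→63/32, FNVZ→31/32; new cluster CFHINOVZ
final tree: (((C:11/2,O:11/2):7,(H:9/2,I:9/2):8):63/32,((F:9/2,V:9/2):9,(N:1/2,Z:1/2):13):31/32)
total length: 1119/16

C,O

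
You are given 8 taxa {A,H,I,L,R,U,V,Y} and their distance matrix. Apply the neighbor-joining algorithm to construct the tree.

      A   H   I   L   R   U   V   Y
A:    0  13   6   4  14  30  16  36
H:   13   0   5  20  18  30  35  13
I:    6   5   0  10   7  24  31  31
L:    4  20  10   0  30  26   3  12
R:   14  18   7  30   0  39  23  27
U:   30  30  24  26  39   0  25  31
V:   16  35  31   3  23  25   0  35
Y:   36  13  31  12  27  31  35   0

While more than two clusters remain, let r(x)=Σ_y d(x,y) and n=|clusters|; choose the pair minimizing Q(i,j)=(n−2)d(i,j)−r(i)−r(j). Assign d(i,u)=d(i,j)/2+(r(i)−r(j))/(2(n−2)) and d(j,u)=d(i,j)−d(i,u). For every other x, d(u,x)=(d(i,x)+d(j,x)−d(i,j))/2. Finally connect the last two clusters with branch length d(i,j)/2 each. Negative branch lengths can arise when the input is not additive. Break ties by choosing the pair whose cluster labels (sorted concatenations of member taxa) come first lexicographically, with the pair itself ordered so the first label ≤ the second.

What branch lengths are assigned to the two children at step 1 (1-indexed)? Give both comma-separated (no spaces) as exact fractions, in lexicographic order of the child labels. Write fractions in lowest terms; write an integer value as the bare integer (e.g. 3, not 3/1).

-15/4,27/4

1. join L+V (d=3, Q=-255) ⇒ LV; edges |L|=-15/4, |V|=27/4
  updated: d(A,LV)=17/2, d(H,LV)=26, d(I,LV)=19, d(LV,R)=25, d(LV,U)=24, d(LV,Y)=22
2. join H+Y (d=13, Q=-200) ⇒ HY; edges |H|=1, |Y|=12
  updated: d(A,HY)=18, d(HY,I)=23/2, d(HY,LV)=35/2, d(HY,R)=16, d(HY,U)=24
3. join I+R (d=7, Q=-281/2) ⇒ IR; edges |I|=-11/16, |R|=123/16
  updated: d(A,IR)=13/2, d(HY,IR)=41/4, d(IR,LV)=37/2, d(IR,U)=28
4. join A+IR (d=13/2, Q=-427/4) ⇒ AIR; edges |A|=77/24, |IR|=79/24
  updated: d(AIR,HY)=87/8, d(AIR,LV)=41/4, d(AIR,U)=103/4
5. join AIR+LV (d=41/4, Q=-625/8) ⇒ AILRV; edges |AIR|=125/32, |LV|=203/32
  updated: d(AILRV,HY)=145/16, d(AILRV,U)=79/4
6. join AILRV+HY (d=145/16, Q=-845/16) ⇒ AHILRVY; edges |AILRV|=77/32, |HY|=213/32
  updated: d(AHILRVY,U)=555/32
7. join AHILRVY+U (d=555/32) ⇒ AHILRUVY; edges |AHILRVY|=555/64, |U|=555/64
final tree: ((((A:77/24,(I:-11/16,R:123/16):79/24):125/32,(L:-15/4,V:27/4):203/32):77/32,(H:1,Y:12):213/32):555/64,U:555/64)
total length: 2117/32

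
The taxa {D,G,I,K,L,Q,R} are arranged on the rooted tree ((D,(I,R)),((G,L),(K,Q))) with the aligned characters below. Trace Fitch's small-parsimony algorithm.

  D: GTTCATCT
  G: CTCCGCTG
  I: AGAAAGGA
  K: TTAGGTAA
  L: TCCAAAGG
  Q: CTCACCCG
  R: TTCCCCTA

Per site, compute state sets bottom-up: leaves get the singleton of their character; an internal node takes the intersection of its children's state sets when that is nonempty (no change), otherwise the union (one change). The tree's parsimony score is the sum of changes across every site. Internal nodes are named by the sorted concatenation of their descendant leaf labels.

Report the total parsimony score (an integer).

29

site 0, node IR: I={A} ∪ R={T} → {A,T} (+1)
site 0, node DIR: D={G} ∪ IR={A,T} → {A,G,T} (+1)
site 0, node GL: G={C} ∪ L={T} → {C,T} (+1)
site 0, node KQ: K={T} ∪ Q={C} → {C,T} (+1)
site 0, node GKLQ: GL={C,T} ∩ KQ={C,T} → {C,T} (+0)
site 0, node DGIKLQR: DIR={A,G,T} ∩ GKLQ={C,T} → {T} (+0)
site 1, node IR: I={G} ∪ R={T} → {G,T} (+1)
site 1, node DIR: D={T} ∩ IR={G,T} → {T} (+0)
site 1, node GL: G={T} ∪ L={C} → {C,T} (+1)
site 1, node KQ: K={T} ∩ Q={T} → {T} (+0)
site 1, node GKLQ: GL={C,T} ∩ KQ={T} → {T} (+0)
site 1, node DGIKLQR: DIR={T} ∩ GKLQ={T} → {T} (+0)
site 2, node IR: I={A} ∪ R={C} → {A,C} (+1)
site 2, node DIR: D={T} ∪ IR={A,C} → {A,C,T} (+1)
site 2, node GL: G={C} ∩ L={C} → {C} (+0)
site 2, node KQ: K={A} ∪ Q={C} → {A,C} (+1)
site 2, node GKLQ: GL={C} ∩ KQ={A,C} → {C} (+0)
site 2, node DGIKLQR: DIR={A,C,T} ∩ GKLQ={C} → {C} (+0)
site 3, node IR: I={A} ∪ R={C} → {A,C} (+1)
site 3, node DIR: D={C} ∩ IR={A,C} → {C} (+0)
site 3, node GL: G={C} ∪ L={A} → {A,C} (+1)
site 3, node KQ: K={G} ∪ Q={A} → {A,G} (+1)
site 3, node GKLQ: GL={A,C} ∩ KQ={A,G} → {A} (+0)
site 3, node DGIKLQR: DIR={C} ∪ GKLQ={A} → {A,C} (+1)
site 4, node IR: I={A} ∪ R={C} → {A,C} (+1)
site 4, node DIR: D={A} ∩ IR={A,C} → {A} (+0)
site 4, node GL: G={G} ∪ L={A} → {A,G} (+1)
site 4, node KQ: K={G} ∪ Q={C} → {C,G} (+1)
site 4, node GKLQ: GL={A,G} ∩ KQ={C,G} → {G} (+0)
site 4, node DGIKLQR: DIR={A} ∪ GKLQ={G} → {A,G} (+1)
site 5, node IR: I={G} ∪ R={C} → {C,G} (+1)
site 5, node DIR: D={T} ∪ IR={C,G} → {C,G,T} (+1)
site 5, node GL: G={C} ∪ L={A} → {A,C} (+1)
site 5, node KQ: K={T} ∪ Q={C} → {C,T} (+1)
site 5, node GKLQ: GL={A,C} ∩ KQ={C,T} → {C} (+0)
site 5, node DGIKLQR: DIR={C,G,T} ∩ GKLQ={C} → {C} (+0)
site 6, node IR: I={G} ∪ R={T} → {G,T} (+1)
site 6, node DIR: D={C} ∪ IR={G,T} → {C,G,T} (+1)
site 6, node GL: G={T} ∪ L={G} → {G,T} (+1)
site 6, node KQ: K={A} ∪ Q={C} → {A,C} (+1)
site 6, node GKLQ: GL={G,T} ∪ KQ={A,C} → {A,C,G,T} (+1)
site 6, node DGIKLQR: DIR={C,G,T} ∩ GKLQ={A,C,G,T} → {C,G,T} (+0)
site 7, node IR: I={A} ∩ R={A} → {A} (+0)
site 7, node DIR: D={T} ∪ IR={A} → {A,T} (+1)
site 7, node GL: G={G} ∩ L={G} → {G} (+0)
site 7, node KQ: K={A} ∪ Q={G} → {A,G} (+1)
site 7, node GKLQ: GL={G} ∩ KQ={A,G} → {G} (+0)
site 7, node DGIKLQR: DIR={A,T} ∪ GKLQ={G} → {A,G,T} (+1)
per-site changes: [4, 2, 3, 4, 4, 4, 5, 3]; total = 29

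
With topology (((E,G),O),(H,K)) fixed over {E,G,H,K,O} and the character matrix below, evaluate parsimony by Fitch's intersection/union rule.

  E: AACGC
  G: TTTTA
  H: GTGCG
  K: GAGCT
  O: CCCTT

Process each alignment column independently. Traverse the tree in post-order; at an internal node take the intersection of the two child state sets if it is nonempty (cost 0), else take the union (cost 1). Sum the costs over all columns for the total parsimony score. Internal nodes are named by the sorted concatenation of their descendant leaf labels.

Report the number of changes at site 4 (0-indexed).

[col 0] EG: children E:{A}, G:{T} ∪→ {A,T}; cost 1
[col 0] EGO: children EG:{A,T}, O:{C} ∪→ {A,C,T}; cost 1
[col 0] HK: children H:{G}, K:{G} ∩→ {G}; cost 0
[col 0] EGHKO: children EGO:{A,C,T}, HK:{G} ∪→ {A,C,G,T}; cost 1
[col 1] EG: children E:{A}, G:{T} ∪→ {A,T}; cost 1
[col 1] EGO: children EG:{A,T}, O:{C} ∪→ {A,C,T}; cost 1
[col 1] HK: children H:{T}, K:{A} ∪→ {A,T}; cost 1
[col 1] EGHKO: children EGO:{A,C,T}, HK:{A,T} ∩→ {A,T}; cost 0
[col 2] EG: children E:{C}, G:{T} ∪→ {C,T}; cost 1
[col 2] EGO: children EG:{C,T}, O:{C} ∩→ {C}; cost 0
[col 2] HK: children H:{G}, K:{G} ∩→ {G}; cost 0
[col 2] EGHKO: children EGO:{C}, HK:{G} ∪→ {C,G}; cost 1
[col 3] EG: children E:{G}, G:{T} ∪→ {G,T}; cost 1
[col 3] EGO: children EG:{G,T}, O:{T} ∩→ {T}; cost 0
[col 3] HK: children H:{C}, K:{C} ∩→ {C}; cost 0
[col 3] EGHKO: children EGO:{T}, HK:{C} ∪→ {C,T}; cost 1
[col 4] EG: children E:{C}, G:{A} ∪→ {A,C}; cost 1
[col 4] EGO: children EG:{A,C}, O:{T} ∪→ {A,C,T}; cost 1
[col 4] HK: children H:{G}, K:{T} ∪→ {G,T}; cost 1
[col 4] EGHKO: children EGO:{A,C,T}, HK:{G,T} ∩→ {T}; cost 0
per-site changes: [3, 3, 2, 2, 3]; total = 13

3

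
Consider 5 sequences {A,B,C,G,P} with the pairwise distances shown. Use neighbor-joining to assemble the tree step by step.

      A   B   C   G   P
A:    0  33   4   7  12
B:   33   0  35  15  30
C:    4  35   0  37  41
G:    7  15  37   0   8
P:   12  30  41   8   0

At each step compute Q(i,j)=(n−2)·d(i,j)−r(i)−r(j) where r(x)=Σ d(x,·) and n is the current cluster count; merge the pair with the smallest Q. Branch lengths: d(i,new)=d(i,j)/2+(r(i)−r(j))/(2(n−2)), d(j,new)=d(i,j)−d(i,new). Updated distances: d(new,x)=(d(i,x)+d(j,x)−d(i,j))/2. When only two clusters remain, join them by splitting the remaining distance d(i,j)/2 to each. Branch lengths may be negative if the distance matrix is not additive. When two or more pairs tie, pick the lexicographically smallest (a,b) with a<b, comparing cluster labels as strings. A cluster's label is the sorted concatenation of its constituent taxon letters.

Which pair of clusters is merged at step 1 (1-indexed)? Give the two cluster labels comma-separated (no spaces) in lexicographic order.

step 1: merge (A,C) at d=4, Q=-161; branch lengths A→-49/6, C→73/6; new cluster AC
  updated: d(AC,B)=32, d(AC,G)=20, d(AC,P)=49/2
step 2: merge (AC,P) at d=49/2, Q=-90; branch lengths AC→63/4, P→35/4; new cluster ACP
  updated: d(ACP,B)=75/4, d(ACP,G)=7/4
step 3: merge (ACP,B) at d=75/4, Q=-71/2; branch lengths ACP→11/4, B→16; new cluster ABCP
  updated: d(ABCP,G)=-1
step 4: merge (ABCP,G) at d=-1; branch lengths ABCP→-1/2, G→-1/2; new cluster ABCGP
final tree: ((((A:-49/6,C:73/6):63/4,P:35/4):11/4,B:16):-1/2,G:-1/2)
total length: 185/4

A,C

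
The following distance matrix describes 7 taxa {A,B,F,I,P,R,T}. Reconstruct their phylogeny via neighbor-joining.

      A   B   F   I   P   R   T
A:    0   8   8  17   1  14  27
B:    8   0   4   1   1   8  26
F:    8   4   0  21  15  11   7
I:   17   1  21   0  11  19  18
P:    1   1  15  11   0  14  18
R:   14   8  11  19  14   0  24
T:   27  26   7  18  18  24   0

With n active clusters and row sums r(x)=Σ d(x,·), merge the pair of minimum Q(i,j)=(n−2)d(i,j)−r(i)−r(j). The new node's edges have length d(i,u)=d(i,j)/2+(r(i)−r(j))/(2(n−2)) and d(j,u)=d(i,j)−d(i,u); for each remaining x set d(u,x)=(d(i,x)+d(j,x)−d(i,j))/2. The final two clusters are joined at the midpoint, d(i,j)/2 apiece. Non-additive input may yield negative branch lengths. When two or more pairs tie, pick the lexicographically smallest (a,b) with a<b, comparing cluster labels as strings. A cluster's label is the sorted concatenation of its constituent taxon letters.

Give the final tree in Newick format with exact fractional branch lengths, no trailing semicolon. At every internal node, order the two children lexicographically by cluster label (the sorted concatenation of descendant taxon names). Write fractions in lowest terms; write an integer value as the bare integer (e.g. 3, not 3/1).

((((A:9/4,P:-5/4):67/16,(B:-11/3,I:14/3):65/16):33/16,(F:-19/10,T:89/10):111/16):113/32,R:113/32)

1. join F+T (d=7, Q=-151) ⇒ FT; edges |F|=-19/10, |T|=89/10
  updated: d(A,FT)=14, d(B,FT)=23/2, d(FT,I)=16, d(FT,P)=13, d(FT,R)=14
2. join A+P (d=1, Q=-90) ⇒ AP; edges |A|=9/4, |P|=-5/4
  updated: d(AP,B)=4, d(AP,FT)=13, d(AP,I)=27/2, d(AP,R)=27/2
3. join B+I (d=1, Q=-71) ⇒ BI; edges |B|=-11/3, |I|=14/3
  updated: d(AP,BI)=33/4, d(BI,FT)=53/4, d(BI,R)=13
4. join AP+BI (d=33/4, Q=-211/4) ⇒ ABIP; edges |AP|=67/16, |BI|=65/16
  updated: d(ABIP,FT)=9, d(ABIP,R)=73/8
5. join ABIP+FT (d=9, Q=-257/8) ⇒ ABFIPT; edges |ABIP|=33/16, |FT|=111/16
  updated: d(ABFIPT,R)=113/16
6. join ABFIPT+R (d=113/16) ⇒ ABFIPRT; edges |ABFIPT|=113/32, |R|=113/32
final tree: ((((A:9/4,P:-5/4):67/16,(B:-11/3,I:14/3):65/16):33/16,(F:-19/10,T:89/10):111/16):113/32,R:113/32)
total length: 533/16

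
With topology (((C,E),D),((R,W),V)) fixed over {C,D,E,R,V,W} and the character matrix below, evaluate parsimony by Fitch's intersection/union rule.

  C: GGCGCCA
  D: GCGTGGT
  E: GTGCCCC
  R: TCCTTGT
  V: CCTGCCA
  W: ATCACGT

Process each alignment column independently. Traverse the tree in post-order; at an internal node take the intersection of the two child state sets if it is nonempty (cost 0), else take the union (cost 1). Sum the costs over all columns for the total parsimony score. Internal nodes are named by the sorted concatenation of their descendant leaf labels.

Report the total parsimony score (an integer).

20

[col 0] CE: children C:{G}, E:{G} ∩→ {G}; cost 0
[col 0] CDE: children CE:{G}, D:{G} ∩→ {G}; cost 0
[col 0] RW: children R:{T}, W:{A} ∪→ {A,T}; cost 1
[col 0] RVW: children RW:{A,T}, V:{C} ∪→ {A,C,T}; cost 1
[col 0] CDERVW: children CDE:{G}, RVW:{A,C,T} ∪→ {A,C,G,T}; cost 1
[col 1] CE: children C:{G}, E:{T} ∪→ {G,T}; cost 1
[col 1] CDE: children CE:{G,T}, D:{C} ∪→ {C,G,T}; cost 1
[col 1] RW: children R:{C}, W:{T} ∪→ {C,T}; cost 1
[col 1] RVW: children RW:{C,T}, V:{C} ∩→ {C}; cost 0
[col 1] CDERVW: children CDE:{C,G,T}, RVW:{C} ∩→ {C}; cost 0
[col 2] CE: children C:{C}, E:{G} ∪→ {C,G}; cost 1
[col 2] CDE: children CE:{C,G}, D:{G} ∩→ {G}; cost 0
[col 2] RW: children R:{C}, W:{C} ∩→ {C}; cost 0
[col 2] RVW: children RW:{C}, V:{T} ∪→ {C,T}; cost 1
[col 2] CDERVW: children CDE:{G}, RVW:{C,T} ∪→ {C,G,T}; cost 1
[col 3] CE: children C:{G}, E:{C} ∪→ {C,G}; cost 1
[col 3] CDE: children CE:{C,G}, D:{T} ∪→ {C,G,T}; cost 1
[col 3] RW: children R:{T}, W:{A} ∪→ {A,T}; cost 1
[col 3] RVW: children RW:{A,T}, V:{G} ∪→ {A,G,T}; cost 1
[col 3] CDERVW: children CDE:{C,G,T}, RVW:{A,G,T} ∩→ {G,T}; cost 0
[col 4] CE: children C:{C}, E:{C} ∩→ {C}; cost 0
[col 4] CDE: children CE:{C}, D:{G} ∪→ {C,G}; cost 1
[col 4] RW: children R:{T}, W:{C} ∪→ {C,T}; cost 1
[col 4] RVW: children RW:{C,T}, V:{C} ∩→ {C}; cost 0
[col 4] CDERVW: children CDE:{C,G}, RVW:{C} ∩→ {C}; cost 0
[col 5] CE: children C:{C}, E:{C} ∩→ {C}; cost 0
[col 5] CDE: children CE:{C}, D:{G} ∪→ {C,G}; cost 1
[col 5] RW: children R:{G}, W:{G} ∩→ {G}; cost 0
[col 5] RVW: children RW:{G}, V:{C} ∪→ {C,G}; cost 1
[col 5] CDERVW: children CDE:{C,G}, RVW:{C,G} ∩→ {C,G}; cost 0
[col 6] CE: children C:{A}, E:{C} ∪→ {A,C}; cost 1
[col 6] CDE: children CE:{A,C}, D:{T} ∪→ {A,C,T}; cost 1
[col 6] RW: children R:{T}, W:{T} ∩→ {T}; cost 0
[col 6] RVW: children RW:{T}, V:{A} ∪→ {A,T}; cost 1
[col 6] CDERVW: children CDE:{A,C,T}, RVW:{A,T} ∩→ {A,T}; cost 0
per-site changes: [3, 3, 3, 4, 2, 2, 3]; total = 20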